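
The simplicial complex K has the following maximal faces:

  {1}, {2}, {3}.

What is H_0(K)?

Fix the vertex order 1 < 2 < 3 and write every simplex with vertices in increasing order. Then dim K = 0 and the simplices of K are:

  0-simplices (3): [1], [2], [3]

Hence C_0 ≅ Z^3.

From H_k ≅ ker(∂_k) / im(∂_{k+1}) we obtain:

  H_0: rank C_0 − rank ∂_1 = 3 − 0 = 3, and there is no ∂_1, so H_0 = Z^3.

(K is a triangulation of a set of 3 points.)

H_0 ≅ Z^3.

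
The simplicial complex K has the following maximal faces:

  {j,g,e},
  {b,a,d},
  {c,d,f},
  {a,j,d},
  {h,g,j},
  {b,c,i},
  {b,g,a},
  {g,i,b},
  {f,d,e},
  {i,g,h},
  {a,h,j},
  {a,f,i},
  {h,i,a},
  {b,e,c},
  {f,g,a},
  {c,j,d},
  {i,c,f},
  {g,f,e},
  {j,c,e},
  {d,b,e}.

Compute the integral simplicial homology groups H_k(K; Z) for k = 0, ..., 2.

H_0 ≅ Z,  H_1 ≅ Z ⊕ Z/2Z,  H_2 = 0.

Order the vertices as a < b < c < d < e < f < g < h < i < j. Listing each simplex with vertices in this order, K has dimension 2 with simplices:

  0-simplices (10): a, b, c, d, e, f, g, h, i, j
  1-simplices (30): ab, ad, af, ag, ah, ai, aj, bc, bd, be, bg, bi, cd, ce, cf, ci, cj, de, df, dj, ef, eg, ej, fg, fi, gh, gi, gj, hi, hj
  2-simplices (20): abd, abg, adj, afg, afi, ahi, ahj, bce, bci, bde, bgi, cdf, cdj, cej, cfi, def, efg, egj, ghi, ghj

so the chain groups are C_0 ≅ Z^10, C_1 ≅ Z^30, C_2 ≅ Z^20.

The boundary map ∂_1: C_1 → C_0 maps an edge to its endpoints' difference, ∂[p,q] = q − p. For instance
  ∂bi = i − b.
The resulting 10×30 matrix has rank 9, and its Smith normal form has invariant factors (1,1,1,1,1,1,1,1,1).

The boundary map ∂_2: C_2 → C_1 sends each 2-simplex [p,q,r] to [q,r] − [p,r] + [p,q]. For instance
  ∂ghj = hj − gj + gh,
  ∂afg = fg − ag + af.
The 30×20 boundary matrix has rank 20 and Smith normal form diag(1,1,1,1,1,1,1,1,1,1,1,1,1,1,1,1,1,1,1,2).

Computing H_k = (kernel of ∂_k) / (image of ∂_{k+1}):

  H_0: rank C_0 − rank ∂_1 = 10 − 9 = 1, and the invariant factors of ∂_1 are all 1, so H_0 = Z.
  H_1: rank ker ∂_1 − rank ∂_2 = (30 − 9) − 20 = 1, and ∂_2 has invariant factor 2 > 1, so H_1 = Z ⊕ Z/2Z.
  H_2: rank ker ∂_2 − rank ∂_3 = (20 − 20) − 0 = 0, and there is no ∂_3, so H_2 = 0.

(K is a triangulation of the Klein bottle.)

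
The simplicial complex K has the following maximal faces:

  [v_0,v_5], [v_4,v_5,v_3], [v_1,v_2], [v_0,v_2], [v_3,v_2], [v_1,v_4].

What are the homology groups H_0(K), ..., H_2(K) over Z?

H_0 ≅ Z,  H_1 ≅ Z^2,  H_2 = 0.

Order the vertices as v_0 < v_1 < v_2 < v_3 < v_4 < v_5. Listing each simplex with vertices in this order, K has dimension 2 with simplices:

  0-simplices (6): [v_0], [v_1], [v_2], [v_3], [v_4], [v_5]
  1-simplices (8): [v_0,v_2], [v_0,v_5], [v_1,v_2], [v_1,v_4], [v_2,v_3], [v_3,v_4], [v_3,v_5], [v_4,v_5]
  2-simplices (1): [v_3,v_4,v_5]

giving chain groups C_0 ≅ Z^6, C_1 ≅ Z^8, C_2 ≅ Z^1.

Boundary ∂_1: C_1 → C_0 sends each edge [p,q] (with p < q) to q − p.
This gives a 6×8 integer matrix of rank 5; reducing to Smith normal form yields diagonal entries (1,1,1,1,1).

Boundary ∂_2: C_2 → C_1 sends each 2-simplex [p,q,r] to [q,r] − [p,r] + [p,q]. For instance
  ∂[v_3,v_4,v_5] = [v_4,v_5] − [v_3,v_5] + [v_3,v_4].
As a 8×1 matrix over Z this has rank 1, with invariant factors (1).

Computing H_k = (kernel of ∂_k) / (image of ∂_{k+1}):

  H_0: rank C_0 − rank ∂_1 = 6 − 5 = 1, and the invariant factors of ∂_1 are all 1, so H_0 ≅ Z.
  H_1: rank ker ∂_1 − rank ∂_2 = (8 − 5) − 1 = 2, and the invariant factors of ∂_2 are all 1, so H_1 ≅ Z^2.
  H_2: rank ker ∂_2 − rank ∂_3 = (1 − 1) − 0 = 0, and there is no ∂_3, so H_2 ≅ 0.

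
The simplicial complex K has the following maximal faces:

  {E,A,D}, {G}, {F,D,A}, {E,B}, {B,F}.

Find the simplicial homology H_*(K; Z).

H_0 = Z^2,  H_1 = Z,  H_2 = 0.

Take the total order A < B < D < E < F < G on the vertex set. Then K (dimension 2) consists of the simplices:

  0-simplices (6): A, B, D, E, F, G
  1-simplices (7): AD, AE, AF, BE, BF, DE, DF
  2-simplices (2): ADE, ADF

so the chain groups are C_0 ≅ Z^6, C_1 ≅ Z^7, C_2 ≅ Z^2.

Boundary ∂_1: C_1 → C_0 maps an edge to its endpoints' difference, ∂[p,q] = q − p. For instance
  ∂BE = E − B.
This gives a 6×7 integer matrix of rank 4; reducing to Smith normal form yields diagonal entries (1,1,1,1).

The boundary map ∂_2: C_2 → C_1 acts by ∂[p,q,r] = [q,r] − [p,r] + [p,q]. For instance
  ∂ADE = DE − AE + AD,
  ∂ADF = DF − AF + AD.
As a 7×2 matrix over Z this has rank 2, with invariant factors (1,1).

Reading off H_k = ker ∂_k / im ∂_{k+1}:

  H_0: rank C_0 − rank ∂_1 = 6 − 4 = 2, and the invariant factors of ∂_1 are all 1, so H_0 ≅ Z^2.
  H_1: rank ker ∂_1 − rank ∂_2 = (7 − 4) − 2 = 1, and the invariant factors of ∂_2 are all 1, so H_1 ≅ Z.
  H_2: rank ker ∂_2 − rank ∂_3 = (2 − 2) − 0 = 0, and there is no ∂_3, so H_2 ≅ 0.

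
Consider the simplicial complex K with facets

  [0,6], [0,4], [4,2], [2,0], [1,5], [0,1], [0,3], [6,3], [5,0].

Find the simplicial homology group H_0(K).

H_0 ≅ Z.

Order the vertices as 0 < 1 < 2 < 3 < 4 < 5 < 6. Listing each simplex with vertices in this order, K has dimension 1 with simplices:

  0-simplices (7): [0], [1], [2], [3], [4], [5], [6]
  1-simplices (9): [0,1], [0,2], [0,3], [0,4], [0,5], [0,6], [1,5], [2,4], [3,6]

Hence C_0 ≅ Z^7, C_1 ≅ Z^9.

The boundary map ∂_1: C_1 → C_0 is given by ∂[p,q] = [q] − [p].
This gives a 7×9 integer matrix of rank 6; reducing to Smith normal form yields diagonal entries (1,1,1,1,1,1).

Now H_k = ker ∂_k / im ∂_{k+1}, so:

  H_0: rank C_0 − rank ∂_1 = 7 − 6 = 1, and the invariant factors of ∂_1 are all 1, so H_0 ≅ Z.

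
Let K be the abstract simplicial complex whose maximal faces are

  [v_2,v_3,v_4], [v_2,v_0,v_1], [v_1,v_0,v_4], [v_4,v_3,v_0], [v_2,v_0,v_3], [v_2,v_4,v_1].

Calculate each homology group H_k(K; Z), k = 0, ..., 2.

H_0 ≅ Z,  H_1 = 0,  H_2 ≅ Z.

K has 5 vertices, 9 edges, 6 triangles.
rank ∂_0 = 0, rank ∂_1 = 4 ⇒ b_0 = 5 − 0 − 4 = 1; all invariant factors of ∂_1 are 1 so no torsion. So H_0 ≅ Z.
rank ∂_1 = 4, rank ∂_2 = 5 ⇒ b_1 = 9 − 4 − 5 = 0; all invariant factors of ∂_2 are 1 so no torsion. So H_1 ≅ 0.
rank ∂_2 = 5, rank ∂_3 = 0 ⇒ b_2 = 6 − 5 − 0 = 1. So H_2 ≅ Z.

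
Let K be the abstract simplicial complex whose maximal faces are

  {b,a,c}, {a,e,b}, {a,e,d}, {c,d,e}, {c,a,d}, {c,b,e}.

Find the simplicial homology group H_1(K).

H_1 ≅ 0.

Fix the vertex order a < b < c < d < e and write every simplex with vertices in increasing order. Then dim K = 2 and the simplices of K are:

  0-simplices (5): a, b, c, d, e
  1-simplices (9): ab, ac, ad, ae, bc, be, cd, ce, de
  2-simplices (6): abc, abe, acd, ade, bce, cde

so the chain groups are C_0 ≅ Z^5, C_1 ≅ Z^9, C_2 ≅ Z^6.

Boundary ∂_1: C_1 → C_0 maps an edge to its endpoints' difference, ∂[p,q] = q − p. For instance
  ∂ae = e − a.
The 5×9 boundary matrix has rank 4 and Smith normal form diag(1,1,1,1).

Boundary ∂_2: C_2 → C_1 sends each 2-simplex [p,q,r] to [q,r] − [p,r] + [p,q]. For instance
  ∂abe = be − ae + ab,
  ∂acd = cd − ad + ac.
The 9×6 boundary matrix has rank 5 and Smith normal form diag(1,1,1,1,1).

From H_k ≅ ker(∂_k) / im(∂_{k+1}) we obtain:

  H_1: rank ker ∂_1 − rank ∂_2 = (9 − 4) − 5 = 0, and the invariant factors of ∂_2 are all 1, so H_1 = 0.

(K is a triangulation of the 2-sphere S^2.)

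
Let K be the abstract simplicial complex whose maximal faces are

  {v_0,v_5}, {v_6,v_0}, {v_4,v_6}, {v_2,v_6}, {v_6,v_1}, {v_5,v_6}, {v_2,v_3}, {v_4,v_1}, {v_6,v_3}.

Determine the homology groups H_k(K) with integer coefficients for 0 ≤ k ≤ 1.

Take the total order v_0 < v_1 < v_2 < v_3 < v_4 < v_5 < v_6 on the vertex set. Then K (dimension 1) consists of the simplices:

  0-simplices (7): [v_0], [v_1], [v_2], [v_3], [v_4], [v_5], [v_6]
  1-simplices (9): [v_0,v_5], [v_0,v_6], [v_1,v_4], [v_1,v_6], [v_2,v_3], [v_2,v_6], [v_3,v_6], [v_4,v_6], [v_5,v_6]

giving chain groups C_0 ≅ Z^7, C_1 ≅ Z^9.

The boundary map ∂_1: C_1 → C_0 maps an edge to its endpoints' difference, ∂[p,q] = q − p. For instance
  ∂[v_2,v_6] = [v_6] − [v_2].
The resulting 7×9 matrix has rank 6, and its Smith normal form has invariant factors (1,1,1,1,1,1).

Computing H_k = (kernel of ∂_k) / (image of ∂_{k+1}):

  H_0: rank C_0 − rank ∂_1 = 7 − 6 = 1, and the invariant factors of ∂_1 are all 1, so H_0 = Z.
  H_1: rank ker ∂_1 − rank ∂_2 = (9 − 6) − 0 = 3, and there is no ∂_2, so H_1 = Z^3.

(K is a triangulation of a wedge of 3 circles.)

H_0 = Z,  H_1 = Z^3.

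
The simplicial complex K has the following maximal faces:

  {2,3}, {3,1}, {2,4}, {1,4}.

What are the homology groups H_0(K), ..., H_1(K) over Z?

H_0 = Z,  H_1 = Z.

K has 4 vertices, 4 edges.
rank ∂_0 = 0, rank ∂_1 = 3 ⇒ b_0 = 4 − 0 − 3 = 1; all invariant factors of ∂_1 are 1 so no torsion. So H_0 = Z.
rank ∂_1 = 3, rank ∂_2 = 0 ⇒ b_1 = 4 − 3 − 0 = 1. So H_1 = Z.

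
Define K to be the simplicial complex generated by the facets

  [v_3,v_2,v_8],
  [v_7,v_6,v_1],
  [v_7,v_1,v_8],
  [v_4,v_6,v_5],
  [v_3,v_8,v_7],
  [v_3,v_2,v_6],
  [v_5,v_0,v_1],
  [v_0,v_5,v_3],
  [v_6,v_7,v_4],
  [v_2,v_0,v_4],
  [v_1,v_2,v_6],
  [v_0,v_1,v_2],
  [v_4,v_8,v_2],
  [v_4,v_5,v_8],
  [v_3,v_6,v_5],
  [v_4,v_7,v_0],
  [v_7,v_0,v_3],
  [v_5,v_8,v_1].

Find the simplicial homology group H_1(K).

H_1 = Z^2.

Take the total order v_0 < v_1 < v_2 < v_3 < v_4 < v_5 < v_6 < v_7 < v_8 on the vertex set. Then K (dimension 2) consists of the simplices:

  0-simplices (9): [v_0], [v_1], [v_2], [v_3], [v_4], [v_5], [v_6], [v_7], [v_8]
  1-simplices (27): (27 of them)
  2-simplices (18): (18 of them)

so the chain groups are C_0 ≅ Z^9, C_1 ≅ Z^27, C_2 ≅ Z^18.

Boundary ∂_1: C_1 → C_0 sends each edge [p,q] (with p < q) to q − p.
The resulting 9×27 matrix has rank 8, and its Smith normal form has invariant factors (1,1,1,1,1,1,1,1).

Boundary ∂_2: C_2 → C_1 acts by ∂[p,q,r] = [q,r] − [p,r] + [p,q]. For instance
  ∂[v_0,v_4,v_7] = [v_4,v_7] − [v_0,v_7] + [v_0,v_4],
  ∂[v_2,v_3,v_6] = [v_3,v_6] − [v_2,v_6] + [v_2,v_3].
The 27×18 boundary matrix has rank 17 and Smith normal form diag(1,1,1,1,1,1,1,1,1,1,1,1,1,1,1,1,1).

Reading off H_k = ker ∂_k / im ∂_{k+1}:

  H_1: rank ker ∂_1 − rank ∂_2 = (27 − 8) − 17 = 2, and the invariant factors of ∂_2 are all 1, so H_1 = Z^2.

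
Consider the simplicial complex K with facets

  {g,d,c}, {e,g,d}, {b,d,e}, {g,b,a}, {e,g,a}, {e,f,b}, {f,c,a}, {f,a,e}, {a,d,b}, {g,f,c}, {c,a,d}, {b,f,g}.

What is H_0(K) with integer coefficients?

H_0 ≅ Z.

Take the total order a < b < c < d < e < f < g on the vertex set. Then K (dimension 2) consists of the simplices:

  0-simplices (7): a, b, c, d, e, f, g
  1-simplices (18): ab, ac, ad, ae, af, ag, bd, be, bf, bg, cd, cf, cg, de, dg, ef, eg, fg
  2-simplices (12): abd, abg, acd, acf, aef, aeg, bde, bef, bfg, cdg, cfg, deg

giving chain groups C_0 ≅ Z^7, C_1 ≅ Z^18, C_2 ≅ Z^12.

∂_1: C_1 → C_0 sends each edge [p,q] (with p < q) to q − p. For instance
  ∂bg = g − b.
The resulting 7×18 matrix has rank 6, and its Smith normal form has invariant factors (1,1,1,1,1,1).

∂_2: C_2 → C_1 maps a triangle to the signed sum of its edges. For instance
  ∂bde = de − be + bd,
  ∂cdg = dg − cg + cd.
This gives a 18×12 integer matrix of rank 12; reducing to Smith normal form yields diagonal entries (1,1,1,1,1,1,1,1,1,1,1,2).

Reading off H_k = ker ∂_k / im ∂_{k+1}:

  H_0: rank C_0 − rank ∂_1 = 7 − 6 = 1, and the invariant factors of ∂_1 are all 1, so H_0 = Z.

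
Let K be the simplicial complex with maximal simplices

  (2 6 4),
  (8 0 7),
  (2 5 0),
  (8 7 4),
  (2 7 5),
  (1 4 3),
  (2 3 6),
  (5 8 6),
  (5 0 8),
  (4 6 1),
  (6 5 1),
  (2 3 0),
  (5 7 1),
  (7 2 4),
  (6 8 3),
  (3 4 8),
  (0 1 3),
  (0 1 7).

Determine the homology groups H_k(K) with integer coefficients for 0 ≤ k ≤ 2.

H_0 ≅ Z,  H_1 ≅ Z × Z/2,  H_2 = 0.

We work with the vertex ordering 0 < 1 < 2 < 3 < 4 < 5 < 6 < 7 < 8. The simplices of K, each written with vertices in increasing order, are:

  0-simplices (9): [0], [1], [2], [3], [4], [5], [6], [7], [8]
  1-simplices (27): (27 of them)
  2-simplices (18): [0,1,3], [0,1,7], [0,2,3], [0,2,5], [0,5,8], [0,7,8], [1,3,4], [1,4,6], [1,5,6], [1,5,7], [2,3,6], [2,4,6], [2,4,7], [2,5,7], [3,4,8], [3,6,8], [4,7,8], [5,6,8]

so the chain groups are C_0 ≅ Z^9, C_1 ≅ Z^27, C_2 ≅ Z^18.

∂_1: C_1 → C_0 sends each edge [p,q] (with p < q) to q − p.
As a 9×27 matrix over Z this has rank 8, with invariant factors (1,1,1,1,1,1,1,1).

Boundary ∂_2: C_2 → C_1 sends each 2-simplex [p,q,r] to [q,r] − [p,r] + [p,q]. For instance
  ∂[4,7,8] = [7,8] − [4,8] + [4,7],
  ∂[3,4,8] = [4,8] − [3,8] + [3,4].
The resulting 27×18 matrix has rank 18, and its Smith normal form has invariant factors (1,1,1,1,1,1,1,1,1,1,1,1,1,1,1,1,1,2).

Computing H_k = (kernel of ∂_k) / (image of ∂_{k+1}):

  H_0: rank C_0 − rank ∂_1 = 9 − 8 = 1, and the invariant factors of ∂_1 are all 1, so H_0 = Z.
  H_1: rank ker ∂_1 − rank ∂_2 = (27 − 8) − 18 = 1, and ∂_2 has invariant factor 2 > 1, so H_1 = Z × Z/2.
  H_2: rank ker ∂_2 − rank ∂_3 = (18 − 18) − 0 = 0, and there is no ∂_3, so H_2 = 0.

As a check, the Euler characteristic is 9 − 27 + 18 = 0, which agrees with 1 − 1 + 0 = 0.
(K is a triangulation of the Klein bottle.)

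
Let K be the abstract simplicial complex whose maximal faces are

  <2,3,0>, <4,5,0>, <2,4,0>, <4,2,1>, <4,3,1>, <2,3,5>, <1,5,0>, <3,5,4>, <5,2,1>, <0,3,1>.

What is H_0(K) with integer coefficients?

H_0 = Z.

K has 6 vertices, 15 edges, 10 triangles.
rank ∂_0 = 0, rank ∂_1 = 5 ⇒ b_0 = 6 − 0 − 5 = 1; all invariant factors of ∂_1 are 1 so no torsion. So H_0 = Z.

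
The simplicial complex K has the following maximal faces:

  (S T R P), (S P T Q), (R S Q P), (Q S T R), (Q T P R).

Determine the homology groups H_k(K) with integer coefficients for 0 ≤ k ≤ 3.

H_0 ≅ Z,  H_1 = 0,  H_2 = 0,  H_3 ≅ Z.

We work with the vertex ordering P < Q < R < S < T. The simplices of K, each written with vertices in increasing order, are:

  0-simplices (5): P, Q, R, S, T
  1-simplices (10): PQ, PR, PS, PT, QR, QS, QT, RS, RT, ST
  2-simplices (10): PQR, PQS, PQT, PRS, PRT, PST, QRS, QRT, QST, RST
  3-simplices (5): PQRS, PQRT, PQST, PRST, QRST

Hence C_0 ≅ Z^5, C_1 ≅ Z^10, C_2 ≅ Z^10, C_3 ≅ Z^5.

∂_1: C_1 → C_0 is given by ∂[p,q] = [q] − [p].
As a 5×10 matrix over Z this has rank 4, with invariant factors (1,1,1,1).

∂_2: C_2 → C_1 acts by ∂[p,q,r] = [q,r] − [p,r] + [p,q]. For instance
  ∂PRS = RS − PS + PR,
  ∂QRS = RS − QS + QR.
The resulting 10×10 matrix has rank 6, and its Smith normal form has invariant factors (1,1,1,1,1,1).

Boundary ∂_3: C_3 → C_2 sends each 3-simplex σ to the alternating sum Σ_i (−1)^i (σ with its i-th vertex removed). For instance
  ∂QRST = RST − QST + QRT − QRS,
  ∂PRST = RST − PST + PRT − PRS.
As a 10×5 matrix over Z this has rank 4, with invariant factors (1,1,1,1).

Reading off H_k = ker ∂_k / im ∂_{k+1}:

  H_0: rank C_0 − rank ∂_1 = 5 − 4 = 1, and the invariant factors of ∂_1 are all 1, so H_0 ≅ Z.
  H_1: rank ker ∂_1 − rank ∂_2 = (10 − 4) − 6 = 0, and the invariant factors of ∂_2 are all 1, so H_1 ≅ 0.
  H_2: rank ker ∂_2 − rank ∂_3 = (10 − 6) − 4 = 0, and the invariant factors of ∂_3 are all 1, so H_2 ≅ 0.
  H_3: rank ker ∂_3 − rank ∂_4 = (5 − 4) − 0 = 1, and there is no ∂_4, so H_3 ≅ Z.

As a check, the Euler characteristic is 5 − 10 + 10 − 5 = 0, which agrees with 1 − 0 + 0 − 1 = 0.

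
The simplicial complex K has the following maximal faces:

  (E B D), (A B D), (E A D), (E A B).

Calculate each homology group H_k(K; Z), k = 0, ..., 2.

We work with the vertex ordering A < B < D < E. The simplices of K, each written with vertices in increasing order, are:

  0-simplices (4): A, B, D, E
  1-simplices (6): AB, AD, AE, BD, BE, DE
  2-simplices (4): ABD, ABE, ADE, BDE

giving chain groups C_0 ≅ Z^4, C_1 ≅ Z^6, C_2 ≅ Z^4.

Boundary ∂_1: C_1 → C_0 is given by ∂[p,q] = [q] − [p]. For instance
  ∂BE = E − B.
This gives a 4×6 integer matrix of rank 3; reducing to Smith normal form yields diagonal entries (1,1,1).

The boundary map ∂_2: C_2 → C_1 acts by ∂[p,q,r] = [q,r] − [p,r] + [p,q]. For instance
  ∂ABD = BD − AD + AB,
  ∂BDE = DE − BE + BD.
The 6×4 boundary matrix has rank 3 and Smith normal form diag(1,1,1).

From H_k ≅ ker(∂_k) / im(∂_{k+1}) we obtain:

  H_0: rank C_0 − rank ∂_1 = 4 − 3 = 1, and the invariant factors of ∂_1 are all 1, so H_0 ≅ Z.
  H_1: rank ker ∂_1 − rank ∂_2 = (6 − 3) − 3 = 0, and the invariant factors of ∂_2 are all 1, so H_1 ≅ 0.
  H_2: rank ker ∂_2 − rank ∂_3 = (4 − 3) − 0 = 1, and there is no ∂_3, so H_2 ≅ Z.

(K is a triangulation of the 2-sphere S^2.)

H_0 ≅ Z,  H_1 = 0,  H_2 ≅ Z.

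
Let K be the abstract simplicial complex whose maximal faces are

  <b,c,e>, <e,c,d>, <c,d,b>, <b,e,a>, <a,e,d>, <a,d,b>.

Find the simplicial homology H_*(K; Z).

Fix the vertex order a < b < c < d < e and write every simplex with vertices in increasing order. Then dim K = 2 and the simplices of K are:

  0-simplices (5): a, b, c, d, e
  1-simplices (9): ab, ad, ae, bc, bd, be, cd, ce, de
  2-simplices (6): abd, abe, ade, bcd, bce, cde

Hence C_0 ≅ Z^5, C_1 ≅ Z^9, C_2 ≅ Z^6.

∂_1: C_1 → C_0 maps an edge to its endpoints' difference, ∂[p,q] = q − p. For instance
  ∂ae = e − a.
The 5×9 boundary matrix has rank 4 and Smith normal form diag(1,1,1,1).

Boundary ∂_2: C_2 → C_1 maps a triangle to the signed sum of its edges. For instance
  ∂bcd = cd − bd + bc,
  ∂abe = be − ae + ab.
As a 9×6 matrix over Z this has rank 5, with invariant factors (1,1,1,1,1).

Computing H_k = (kernel of ∂_k) / (image of ∂_{k+1}):

  H_0: rank C_0 − rank ∂_1 = 5 − 4 = 1, and the invariant factors of ∂_1 are all 1, so H_0 ≅ Z.
  H_1: rank ker ∂_1 − rank ∂_2 = (9 − 4) − 5 = 0, and the invariant factors of ∂_2 are all 1, so H_1 ≅ 0.
  H_2: rank ker ∂_2 − rank ∂_3 = (6 − 5) − 0 = 1, and there is no ∂_3, so H_2 ≅ Z.

H_0 = Z,  H_1 = 0,  H_2 = Z.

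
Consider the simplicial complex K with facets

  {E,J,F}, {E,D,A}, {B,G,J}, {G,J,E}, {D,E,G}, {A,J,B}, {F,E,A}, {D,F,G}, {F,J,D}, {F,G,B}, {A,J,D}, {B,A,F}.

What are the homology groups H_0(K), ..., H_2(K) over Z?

H_0 ≅ Z,  H_1 ≅ Z/2,  H_2 = 0.

Take the total order A < B < D < E < F < G < J on the vertex set. Then K (dimension 2) consists of the simplices:

  0-simplices (7): A, B, D, E, F, G, J
  1-simplices (18): AB, AD, AE, AF, AJ, BF, BG, BJ, DE, DF, DG, DJ, EF, EG, EJ, FG, FJ, GJ
  2-simplices (12): ABF, ABJ, ADE, ADJ, AEF, BFG, BGJ, DEG, DFG, DFJ, EFJ, EGJ

so the chain groups are C_0 ≅ Z^7, C_1 ≅ Z^18, C_2 ≅ Z^12.

The boundary map ∂_1: C_1 → C_0 sends each edge [p,q] (with p < q) to q − p.
This gives a 7×18 integer matrix of rank 6; reducing to Smith normal form yields diagonal entries (1,1,1,1,1,1).

Boundary ∂_2: C_2 → C_1 maps a triangle to the signed sum of its edges. For instance
  ∂ABJ = BJ − AJ + AB,
  ∂ABF = BF − AF + AB.
The resulting 18×12 matrix has rank 12, and its Smith normal form has invariant factors (1,1,1,1,1,1,1,1,1,1,1,2).

From H_k ≅ ker(∂_k) / im(∂_{k+1}) we obtain:

  H_0: rank C_0 − rank ∂_1 = 7 − 6 = 1, and the invariant factors of ∂_1 are all 1, so H_0 = Z.
  H_1: rank ker ∂_1 − rank ∂_2 = (18 − 6) − 12 = 0, and ∂_2 has invariant factor 2 > 1, so H_1 = Z/2.
  H_2: rank ker ∂_2 − rank ∂_3 = (12 − 12) − 0 = 0, and there is no ∂_3, so H_2 = 0.

As a check, the Euler characteristic is 7 − 18 + 12 = 1, which agrees with 1 − 0 + 0 = 1.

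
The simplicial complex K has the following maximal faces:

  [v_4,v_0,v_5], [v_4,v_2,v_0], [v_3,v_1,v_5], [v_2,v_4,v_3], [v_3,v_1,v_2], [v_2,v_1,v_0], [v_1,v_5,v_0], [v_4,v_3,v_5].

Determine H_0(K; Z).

We work with the vertex ordering v_0 < v_1 < v_2 < v_3 < v_4 < v_5. The simplices of K, each written with vertices in increasing order, are:

  0-simplices (6): [v_0], [v_1], [v_2], [v_3], [v_4], [v_5]
  1-simplices (12): [v_0,v_1], [v_0,v_2], [v_0,v_4], [v_0,v_5], [v_1,v_2], [v_1,v_3], [v_1,v_5], [v_2,v_3], [v_2,v_4], [v_3,v_4], [v_3,v_5], [v_4,v_5]
  2-simplices (8): [v_0,v_1,v_2], [v_0,v_1,v_5], [v_0,v_2,v_4], [v_0,v_4,v_5], [v_1,v_2,v_3], [v_1,v_3,v_5], [v_2,v_3,v_4], [v_3,v_4,v_5]

Hence C_0 ≅ Z^6, C_1 ≅ Z^12, C_2 ≅ Z^8.

∂_1: C_1 → C_0 is given by ∂[p,q] = [q] − [p]. For instance
  ∂[v_3,v_4] = [v_4] − [v_3].
This gives a 6×12 integer matrix of rank 5; reducing to Smith normal form yields diagonal entries (1,1,1,1,1).

The boundary map ∂_2: C_2 → C_1 sends each 2-simplex [p,q,r] to [q,r] − [p,r] + [p,q]. For instance
  ∂[v_0,v_2,v_4] = [v_2,v_4] − [v_0,v_4] + [v_0,v_2],
  ∂[v_1,v_2,v_3] = [v_2,v_3] − [v_1,v_3] + [v_1,v_2].
As a 12×8 matrix over Z this has rank 7, with invariant factors (1,1,1,1,1,1,1).

From H_k ≅ ker(∂_k) / im(∂_{k+1}) we obtain:

  H_0: rank C_0 − rank ∂_1 = 6 − 5 = 1, and the invariant factors of ∂_1 are all 1, so H_0 ≅ Z.

H_0 = Z.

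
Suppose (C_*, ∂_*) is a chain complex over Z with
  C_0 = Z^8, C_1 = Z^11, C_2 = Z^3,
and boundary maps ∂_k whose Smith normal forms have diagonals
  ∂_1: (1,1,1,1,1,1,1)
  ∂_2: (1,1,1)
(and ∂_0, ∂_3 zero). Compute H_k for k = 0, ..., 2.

H_0 = Z,  H_1 = Z,  H_2 = 0.

H_0: b_0 = 8 − 0 − 7 = 1; torsion from ∂_1 factors > 1: none. So H_0 = Z.
H_1: b_1 = 11 − 7 − 3 = 1; torsion from ∂_2 factors > 1: none. So H_1 = Z.
H_2: b_2 = 3 − 3 − 0 = 0; torsion from ∂_3 factors > 1: none. So H_2 = 0.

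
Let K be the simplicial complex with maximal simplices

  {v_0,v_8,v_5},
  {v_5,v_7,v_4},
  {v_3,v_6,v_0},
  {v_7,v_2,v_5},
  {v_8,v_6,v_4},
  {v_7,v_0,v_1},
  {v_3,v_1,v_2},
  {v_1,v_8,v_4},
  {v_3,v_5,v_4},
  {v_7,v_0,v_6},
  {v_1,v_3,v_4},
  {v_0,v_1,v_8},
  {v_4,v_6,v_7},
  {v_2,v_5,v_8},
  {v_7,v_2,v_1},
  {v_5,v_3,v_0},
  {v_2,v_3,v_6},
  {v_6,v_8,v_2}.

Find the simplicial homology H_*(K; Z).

K has 9 vertices, 27 edges, 18 triangles.
rank ∂_0 = 0, rank ∂_1 = 8 ⇒ b_0 = 9 − 0 − 8 = 1; all invariant factors of ∂_1 are 1 so no torsion. So H_0 ≅ Z.
rank ∂_1 = 8, rank ∂_2 = 17 ⇒ b_1 = 27 − 8 − 17 = 2; all invariant factors of ∂_2 are 1 so no torsion. So H_1 ≅ Z^2.
rank ∂_2 = 17, rank ∂_3 = 0 ⇒ b_2 = 18 − 17 − 0 = 1. So H_2 ≅ Z.

H_0 = Z,  H_1 = Z^2,  H_2 = Z.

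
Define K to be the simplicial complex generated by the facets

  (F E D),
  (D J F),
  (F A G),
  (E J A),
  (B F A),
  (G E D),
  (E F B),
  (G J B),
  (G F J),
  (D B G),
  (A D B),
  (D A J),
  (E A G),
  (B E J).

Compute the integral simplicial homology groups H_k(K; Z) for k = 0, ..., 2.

We work with the vertex ordering A < B < D < E < F < G < J. The simplices of K, each written with vertices in increasing order, are:

  0-simplices (7): A, B, D, E, F, G, J
  1-simplices (21): AB, AD, AE, AF, AG, AJ, BD, BE, BF, BG, BJ, DE, DF, DG, DJ, EF, EG, EJ, FG, FJ, GJ
  2-simplices (14): ABD, ABF, ADJ, AEG, AEJ, AFG, BDG, BEF, BEJ, BGJ, DEF, DEG, DFJ, FGJ

Hence C_0 ≅ Z^7, C_1 ≅ Z^21, C_2 ≅ Z^14.

∂_1: C_1 → C_0 maps an edge to its endpoints' difference, ∂[p,q] = q − p.
The resulting 7×21 matrix has rank 6, and its Smith normal form has invariant factors (1,1,1,1,1,1).

Boundary ∂_2: C_2 → C_1 acts by ∂[p,q,r] = [q,r] − [p,r] + [p,q]. For instance
  ∂FGJ = GJ − FJ + FG,
  ∂ABD = BD − AD + AB.
This gives a 21×14 integer matrix of rank 13; reducing to Smith normal form yields diagonal entries (1,1,1,1,1,1,1,1,1,1,1,1,1).

Now H_k = ker ∂_k / im ∂_{k+1}, so:

  H_0: rank C_0 − rank ∂_1 = 7 − 6 = 1, and the invariant factors of ∂_1 are all 1, so H_0 ≅ Z.
  H_1: rank ker ∂_1 − rank ∂_2 = (21 − 6) − 13 = 2, and the invariant factors of ∂_2 are all 1, so H_1 ≅ Z^2.
  H_2: rank ker ∂_2 − rank ∂_3 = (14 − 13) − 0 = 1, and there is no ∂_3, so H_2 ≅ Z.

As a check, the Euler characteristic is 7 − 21 + 14 = 0, which agrees with 1 − 2 + 1 = 0.

H_0 = Z,  H_1 = Z^2,  H_2 = Z.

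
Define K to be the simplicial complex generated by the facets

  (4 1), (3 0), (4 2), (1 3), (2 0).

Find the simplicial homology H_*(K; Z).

We work with the vertex ordering 0 < 1 < 2 < 3 < 4. The simplices of K, each written with vertices in increasing order, are:

  0-simplices (5): [0], [1], [2], [3], [4]
  1-simplices (5): [0,2], [0,3], [1,3], [1,4], [2,4]

so the chain groups are C_0 ≅ Z^5, C_1 ≅ Z^5.

The boundary map ∂_1: C_1 → C_0 sends each edge [p,q] (with p < q) to q − p. For instance
  ∂[0,2] = [2] − [0].
As a 5×5 matrix over Z this has rank 4, with invariant factors (1,1,1,1).

Computing H_k = (kernel of ∂_k) / (image of ∂_{k+1}):

  H_0: rank C_0 − rank ∂_1 = 5 − 4 = 1, and the invariant factors of ∂_1 are all 1, so H_0 = Z.
  H_1: rank ker ∂_1 − rank ∂_2 = (5 − 4) − 0 = 1, and there is no ∂_2, so H_1 = Z.

As a check, the Euler characteristic is 5 − 5 = 0, which agrees with 1 − 1 = 0.

H_0 = Z,  H_1 = Z.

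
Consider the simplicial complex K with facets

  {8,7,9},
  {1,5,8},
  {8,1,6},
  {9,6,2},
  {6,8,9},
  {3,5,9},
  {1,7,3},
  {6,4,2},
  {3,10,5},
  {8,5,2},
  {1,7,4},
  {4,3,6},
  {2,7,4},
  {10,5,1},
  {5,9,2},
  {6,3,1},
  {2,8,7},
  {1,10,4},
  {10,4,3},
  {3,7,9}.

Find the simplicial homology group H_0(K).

H_0 ≅ Z.

We work with the vertex ordering 1 < 2 < 3 < 4 < 5 < 6 < 7 < 8 < 9 < 10. The simplices of K, each written with vertices in increasing order, are:

  0-simplices (10): [1], [2], [3], [4], [5], [6], [7], [8], [9], [10]
  1-simplices (30): (30 of them)
  2-simplices (20): (20 of them)

giving chain groups C_0 ≅ Z^10, C_1 ≅ Z^30, C_2 ≅ Z^20.

Boundary ∂_1: C_1 → C_0 is given by ∂[p,q] = [q] − [p]. For instance
  ∂[3,6] = [6] − [3].
The 10×30 boundary matrix has rank 9 and Smith normal form diag(1,1,1,1,1,1,1,1,1).

Boundary ∂_2: C_2 → C_1 sends each 2-simplex [p,q,r] to [q,r] − [p,r] + [p,q]. For instance
  ∂[2,6,9] = [6,9] − [2,9] + [2,6],
  ∂[7,8,9] = [8,9] − [7,9] + [7,8].
As a 30×20 matrix over Z this has rank 20, with invariant factors (1,1,1,1,1,1,1,1,1,1,1,1,1,1,1,1,1,1,1,2).

Computing H_k = (kernel of ∂_k) / (image of ∂_{k+1}):

  H_0: rank C_0 − rank ∂_1 = 10 − 9 = 1, and the invariant factors of ∂_1 are all 1, so H_0 ≅ Z.

(K is a triangulation of the Klein bottle.)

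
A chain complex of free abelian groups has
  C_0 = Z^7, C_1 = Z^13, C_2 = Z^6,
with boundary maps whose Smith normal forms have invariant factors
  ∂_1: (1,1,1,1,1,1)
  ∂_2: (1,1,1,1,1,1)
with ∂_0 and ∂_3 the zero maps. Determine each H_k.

H_0 ≅ Z,  H_1 ≅ Z,  H_2 = 0.

H_0: b_0 = 7 − 0 − 6 = 1; torsion from ∂_1 factors > 1: none. So H_0 ≅ Z.
H_1: b_1 = 13 − 6 − 6 = 1; torsion from ∂_2 factors > 1: none. So H_1 ≅ Z.
H_2: b_2 = 6 − 6 − 0 = 0; torsion from ∂_3 factors > 1: none. So H_2 ≅ 0.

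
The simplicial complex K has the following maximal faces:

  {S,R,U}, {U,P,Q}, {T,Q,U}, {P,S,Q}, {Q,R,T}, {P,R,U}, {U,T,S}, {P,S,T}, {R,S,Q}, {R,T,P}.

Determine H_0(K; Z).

H_0 ≅ Z.

We work with the vertex ordering P < Q < R < S < T < U. The simplices of K, each written with vertices in increasing order, are:

  0-simplices (6): P, Q, R, S, T, U
  1-simplices (15): PQ, PR, PS, PT, PU, QR, QS, QT, QU, RS, RT, RU, ST, SU, TU
  2-simplices (10): PQS, PQU, PRT, PRU, PST, QRS, QRT, QTU, RSU, STU

so the chain groups are C_0 ≅ Z^6, C_1 ≅ Z^15, C_2 ≅ Z^10.

The boundary map ∂_1: C_1 → C_0 is given by ∂[p,q] = [q] − [p].
This gives a 6×15 integer matrix of rank 5; reducing to Smith normal form yields diagonal entries (1,1,1,1,1).

∂_2: C_2 → C_1 maps a triangle to the signed sum of its edges. For instance
  ∂PRU = RU − PU + PR,
  ∂RSU = SU − RU + RS.
The resulting 15×10 matrix has rank 10, and its Smith normal form has invariant factors (1,1,1,1,1,1,1,1,1,2).

From H_k ≅ ker(∂_k) / im(∂_{k+1}) we obtain:

  H_0: rank C_0 − rank ∂_1 = 6 − 5 = 1, and the invariant factors of ∂_1 are all 1, so H_0 = Z.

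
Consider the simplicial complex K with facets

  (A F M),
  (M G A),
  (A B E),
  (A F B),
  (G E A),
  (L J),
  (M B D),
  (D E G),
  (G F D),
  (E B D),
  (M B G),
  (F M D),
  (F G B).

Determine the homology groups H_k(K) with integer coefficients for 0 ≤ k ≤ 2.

Take the total order A < B < D < E < F < G < J < L < M on the vertex set. Then K (dimension 2) consists of the simplices:

  0-simplices (9): A, B, D, E, F, G, J, L, M
  1-simplices (19): AB, AE, AF, AG, AM, BD, BE, BF, BG, BM, DE, DF, DG, DM, EG, FG, FM, GM, JL
  2-simplices (12): ABE, ABF, AEG, AFM, AGM, BDE, BDM, BFG, BGM, DEG, DFG, DFM

so the chain groups are C_0 ≅ Z^9, C_1 ≅ Z^19, C_2 ≅ Z^12.

Boundary ∂_1: C_1 → C_0 is given by ∂[p,q] = [q] − [p].
This gives a 9×19 integer matrix of rank 7; reducing to Smith normal form yields diagonal entries (1,1,1,1,1,1,1).

The boundary map ∂_2: C_2 → C_1 sends each 2-simplex [p,q,r] to [q,r] − [p,r] + [p,q]. For instance
  ∂BDM = DM − BM + BD,
  ∂DEG = EG − DG + DE.
As a 19×12 matrix over Z this has rank 12, with invariant factors (1,1,1,1,1,1,1,1,1,1,1,2).

Computing H_k = (kernel of ∂_k) / (image of ∂_{k+1}):

  H_0: rank C_0 − rank ∂_1 = 9 − 7 = 2, and the invariant factors of ∂_1 are all 1, so H_0 = Z^2.
  H_1: rank ker ∂_1 − rank ∂_2 = (19 − 7) − 12 = 0, and ∂_2 has invariant factor 2 > 1, so H_1 = Z/2.
  H_2: rank ker ∂_2 − rank ∂_3 = (12 − 12) − 0 = 0, and there is no ∂_3, so H_2 = 0.

As a check, the Euler characteristic is 9 − 19 + 12 = 2, which agrees with 2 − 0 + 0 = 2.

H_0 = Z^2,  H_1 = Z/2,  H_2 = 0.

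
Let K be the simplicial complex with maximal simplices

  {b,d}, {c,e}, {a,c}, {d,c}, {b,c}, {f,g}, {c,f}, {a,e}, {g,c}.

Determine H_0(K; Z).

H_0 ≅ Z.

Order the vertices as a < b < c < d < e < f < g. Listing each simplex with vertices in this order, K has dimension 1 with simplices:

  0-simplices (7): a, b, c, d, e, f, g
  1-simplices (9): ac, ae, bc, bd, cd, ce, cf, cg, fg

giving chain groups C_0 ≅ Z^7, C_1 ≅ Z^9.

∂_1: C_1 → C_0 is given by ∂[p,q] = [q] − [p].
As a 7×9 matrix over Z this has rank 6, with invariant factors (1,1,1,1,1,1).

From H_k ≅ ker(∂_k) / im(∂_{k+1}) we obtain:

  H_0: rank C_0 − rank ∂_1 = 7 − 6 = 1, and the invariant factors of ∂_1 are all 1, so H_0 ≅ Z.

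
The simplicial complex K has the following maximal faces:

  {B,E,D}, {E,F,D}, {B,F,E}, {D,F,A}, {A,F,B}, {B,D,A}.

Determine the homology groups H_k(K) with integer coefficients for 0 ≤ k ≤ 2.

H_0 = Z,  H_1 = 0,  H_2 = Z.

Order the vertices as A < B < D < E < F. Listing each simplex with vertices in this order, K has dimension 2 with simplices:

  0-simplices (5): A, B, D, E, F
  1-simplices (9): AB, AD, AF, BD, BE, BF, DE, DF, EF
  2-simplices (6): ABD, ABF, ADF, BDE, BEF, DEF

Hence C_0 ≅ Z^5, C_1 ≅ Z^9, C_2 ≅ Z^6.

∂_1: C_1 → C_0 sends each edge [p,q] (with p < q) to q − p. For instance
  ∂BD = D − B.
As a 5×9 matrix over Z this has rank 4, with invariant factors (1,1,1,1).

Boundary ∂_2: C_2 → C_1 sends each 2-simplex [p,q,r] to [q,r] − [p,r] + [p,q]. For instance
  ∂BDE = DE − BE + BD,
  ∂ABD = BD − AD + AB.
The 9×6 boundary matrix has rank 5 and Smith normal form diag(1,1,1,1,1).

From H_k ≅ ker(∂_k) / im(∂_{k+1}) we obtain:

  H_0: rank C_0 − rank ∂_1 = 5 − 4 = 1, and the invariant factors of ∂_1 are all 1, so H_0 ≅ Z.
  H_1: rank ker ∂_1 − rank ∂_2 = (9 − 4) − 5 = 0, and the invariant factors of ∂_2 are all 1, so H_1 ≅ 0.
  H_2: rank ker ∂_2 − rank ∂_3 = (6 − 5) − 0 = 1, and there is no ∂_3, so H_2 ≅ Z.

As a check, the Euler characteristic is 5 − 9 + 6 = 2, which agrees with 1 − 0 + 1 = 2.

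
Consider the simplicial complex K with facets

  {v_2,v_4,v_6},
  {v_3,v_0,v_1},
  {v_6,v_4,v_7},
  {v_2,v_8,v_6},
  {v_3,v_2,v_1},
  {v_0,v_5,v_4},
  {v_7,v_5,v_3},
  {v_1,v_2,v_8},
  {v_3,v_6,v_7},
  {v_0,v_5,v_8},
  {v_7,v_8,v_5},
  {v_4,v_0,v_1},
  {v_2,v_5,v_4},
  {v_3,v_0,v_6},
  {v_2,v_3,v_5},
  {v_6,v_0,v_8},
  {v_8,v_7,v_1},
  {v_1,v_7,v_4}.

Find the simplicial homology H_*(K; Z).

H_0 = Z,  H_1 = Z^2,  H_2 = Z.

We work with the vertex ordering v_0 < v_1 < v_2 < v_3 < v_4 < v_5 < v_6 < v_7 < v_8. The simplices of K, each written with vertices in increasing order, are:

  0-simplices (9): [v_0], [v_1], [v_2], [v_3], [v_4], [v_5], [v_6], [v_7], [v_8]
  1-simplices (27): (27 of them)
  2-simplices (18): (18 of them)

so the chain groups are C_0 ≅ Z^9, C_1 ≅ Z^27, C_2 ≅ Z^18.

∂_1: C_1 → C_0 sends each edge [p,q] (with p < q) to q − p. For instance
  ∂[v_1,v_4] = [v_4] − [v_1].
The resulting 9×27 matrix has rank 8, and its Smith normal form has invariant factors (1,1,1,1,1,1,1,1).

∂_2: C_2 → C_1 acts by ∂[p,q,r] = [q,r] − [p,r] + [p,q]. For instance
  ∂[v_0,v_1,v_3] = [v_1,v_3] − [v_0,v_3] + [v_0,v_1],
  ∂[v_2,v_4,v_5] = [v_4,v_5] − [v_2,v_5] + [v_2,v_4].
This gives a 27×18 integer matrix of rank 17; reducing to Smith normal form yields diagonal entries (1,1,1,1,1,1,1,1,1,1,1,1,1,1,1,1,1).

Reading off H_k = ker ∂_k / im ∂_{k+1}:

  H_0: rank C_0 − rank ∂_1 = 9 − 8 = 1, and the invariant factors of ∂_1 are all 1, so H_0 = Z.
  H_1: rank ker ∂_1 − rank ∂_2 = (27 − 8) − 17 = 2, and the invariant factors of ∂_2 are all 1, so H_1 = Z^2.
  H_2: rank ker ∂_2 − rank ∂_3 = (18 − 17) − 0 = 1, and there is no ∂_3, so H_2 = Z.

As a check, the Euler characteristic is 9 − 27 + 18 = 0, which agrees with 1 − 2 + 1 = 0.
(K is a triangulation of the torus T^2.)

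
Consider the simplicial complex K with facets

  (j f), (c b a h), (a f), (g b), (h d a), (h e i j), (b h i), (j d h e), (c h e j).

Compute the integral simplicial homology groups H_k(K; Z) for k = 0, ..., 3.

We work with the vertex ordering a < b < c < d < e < f < g < h < i < j. The simplices of K, each written with vertices in increasing order, are:

  0-simplices (10): a, b, c, d, e, f, g, h, i, j
  1-simplices (22): ab, ac, ad, af, ah, bc, bg, bh, bi, ce, ch, cj, de, dh, dj, eh, ei, ej, fj, hi, hj, ij
  2-simplices (16): abc, abh, ach, adh, bch, bhi, ceh, cej, chj, deh, dej, dhj, ehi, ehj, eij, hij
  3-simplices (4): abch, cehj, dehj, ehij

so the chain groups are C_0 ≅ Z^10, C_1 ≅ Z^22, C_2 ≅ Z^16, C_3 ≅ Z^4.

The boundary map ∂_1: C_1 → C_0 sends each edge [p,q] (with p < q) to q − p. For instance
  ∂ab = b − a.
This gives a 10×22 integer matrix of rank 9; reducing to Smith normal form yields diagonal entries (1,1,1,1,1,1,1,1,1).

The boundary map ∂_2: C_2 → C_1 maps a triangle to the signed sum of its edges. For instance
  ∂abc = bc − ac + ab,
  ∂deh = eh − dh + de.
The 22×16 boundary matrix has rank 12 and Smith normal form diag(1,1,1,1,1,1,1,1,1,1,1,1).

Boundary ∂_3: C_3 → C_2 sends each 3-simplex σ to the alternating sum Σ_i (−1)^i (σ with its i-th vertex removed). For instance
  ∂dehj = ehj − dhj + dej − deh,
  ∂cehj = ehj − chj + cej − ceh.
As a 16×4 matrix over Z this has rank 4, with invariant factors (1,1,1,1).

Now H_k = ker ∂_k / im ∂_{k+1}, so:

  H_0: rank C_0 − rank ∂_1 = 10 − 9 = 1, and the invariant factors of ∂_1 are all 1, so H_0 = Z.
  H_1: rank ker ∂_1 − rank ∂_2 = (22 − 9) − 12 = 1, and the invariant factors of ∂_2 are all 1, so H_1 = Z.
  H_2: rank ker ∂_2 − rank ∂_3 = (16 − 12) − 4 = 0, and the invariant factors of ∂_3 are all 1, so H_2 = 0.
  H_3: rank ker ∂_3 − rank ∂_4 = (4 − 4) − 0 = 0, and there is no ∂_4, so H_3 = 0.

H_0 ≅ Z,  H_1 ≅ Z,  H_2 = 0,  H_3 = 0.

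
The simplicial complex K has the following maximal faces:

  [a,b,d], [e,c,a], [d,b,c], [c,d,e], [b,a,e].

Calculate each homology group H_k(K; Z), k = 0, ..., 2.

We work with the vertex ordering a < b < c < d < e. The simplices of K, each written with vertices in increasing order, are:

  0-simplices (5): a, b, c, d, e
  1-simplices (10): ab, ac, ad, ae, bc, bd, be, cd, ce, de
  2-simplices (5): abd, abe, ace, bcd, cde

Hence C_0 ≅ Z^5, C_1 ≅ Z^10, C_2 ≅ Z^5.

The boundary map ∂_1: C_1 → C_0 maps an edge to its endpoints' difference, ∂[p,q] = q − p. For instance
  ∂bd = d − b.
The resulting 5×10 matrix has rank 4, and its Smith normal form has invariant factors (1,1,1,1).

∂_2: C_2 → C_1 maps a triangle to the signed sum of its edges. For instance
  ∂ace = ce − ae + ac,
  ∂bcd = cd − bd + bc.
As a 10×5 matrix over Z this has rank 5, with invariant factors (1,1,1,1,1).

Now H_k = ker ∂_k / im ∂_{k+1}, so:

  H_0: rank C_0 − rank ∂_1 = 5 − 4 = 1, and the invariant factors of ∂_1 are all 1, so H_0 = Z.
  H_1: rank ker ∂_1 − rank ∂_2 = (10 − 4) − 5 = 1, and the invariant factors of ∂_2 are all 1, so H_1 = Z.
  H_2: rank ker ∂_2 − rank ∂_3 = (5 − 5) − 0 = 0, and there is no ∂_3, so H_2 = 0.

H_0 = Z,  H_1 = Z,  H_2 = 0.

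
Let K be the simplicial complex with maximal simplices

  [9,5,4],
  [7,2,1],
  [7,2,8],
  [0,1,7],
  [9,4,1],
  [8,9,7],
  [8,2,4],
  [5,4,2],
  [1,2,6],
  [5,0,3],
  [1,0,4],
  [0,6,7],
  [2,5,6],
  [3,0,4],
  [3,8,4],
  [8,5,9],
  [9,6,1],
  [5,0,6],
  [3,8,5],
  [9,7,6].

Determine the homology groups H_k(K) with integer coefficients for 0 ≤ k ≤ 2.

K has 10 vertices, 30 edges, 20 triangles.
rank ∂_0 = 0, rank ∂_1 = 9 ⇒ b_0 = 10 − 0 − 9 = 1; all invariant factors of ∂_1 are 1 so no torsion. So H_0 = Z.
rank ∂_1 = 9, rank ∂_2 = 20 ⇒ b_1 = 30 − 9 − 20 = 1; ∂_2 has invariant factor(s) [2] giving torsion. So H_1 = Z ⊕ Z/2.
rank ∂_2 = 20, rank ∂_3 = 0 ⇒ b_2 = 20 − 20 − 0 = 0. So H_2 = 0.

H_0 = Z,  H_1 = Z ⊕ Z/2,  H_2 = 0.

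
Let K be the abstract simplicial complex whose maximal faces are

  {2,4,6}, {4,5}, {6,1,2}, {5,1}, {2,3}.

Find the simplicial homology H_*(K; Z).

Fix the vertex order 1 < 2 < 3 < 4 < 5 < 6 and write every simplex with vertices in increasing order. Then dim K = 2 and the simplices of K are:

  0-simplices (6): [1], [2], [3], [4], [5], [6]
  1-simplices (8): [1,2], [1,5], [1,6], [2,3], [2,4], [2,6], [4,5], [4,6]
  2-simplices (2): [1,2,6], [2,4,6]

so the chain groups are C_0 ≅ Z^6, C_1 ≅ Z^8, C_2 ≅ Z^2.

Boundary ∂_1: C_1 → C_0 sends each edge [p,q] (with p < q) to q − p. For instance
  ∂[2,6] = [6] − [2].
The 6×8 boundary matrix has rank 5 and Smith normal form diag(1,1,1,1,1).

∂_2: C_2 → C_1 maps a triangle to the signed sum of its edges. For instance
  ∂[1,2,6] = [2,6] − [1,6] + [1,2],
  ∂[2,4,6] = [4,6] − [2,6] + [2,4].
The resulting 8×2 matrix has rank 2, and its Smith normal form has invariant factors (1,1).

From H_k ≅ ker(∂_k) / im(∂_{k+1}) we obtain:

  H_0: rank C_0 − rank ∂_1 = 6 − 5 = 1, and the invariant factors of ∂_1 are all 1, so H_0 = Z.
  H_1: rank ker ∂_1 − rank ∂_2 = (8 − 5) − 2 = 1, and the invariant factors of ∂_2 are all 1, so H_1 = Z.
  H_2: rank ker ∂_2 − rank ∂_3 = (2 − 2) − 0 = 0, and there is no ∂_3, so H_2 = 0.

As a check, the Euler characteristic is 6 − 8 + 2 = 0, which agrees with 1 − 1 + 0 = 0.

H_0 = Z,  H_1 = Z,  H_2 = 0.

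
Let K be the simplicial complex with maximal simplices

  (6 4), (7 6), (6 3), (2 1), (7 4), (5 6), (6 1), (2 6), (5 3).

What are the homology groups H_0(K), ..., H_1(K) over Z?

K has 7 vertices, 9 edges.
rank ∂_0 = 0, rank ∂_1 = 6 ⇒ b_0 = 7 − 0 − 6 = 1; all invariant factors of ∂_1 are 1 so no torsion. So H_0 ≅ Z.
rank ∂_1 = 6, rank ∂_2 = 0 ⇒ b_1 = 9 − 6 − 0 = 3. So H_1 ≅ Z^3.

H_0 ≅ Z,  H_1 ≅ Z^3.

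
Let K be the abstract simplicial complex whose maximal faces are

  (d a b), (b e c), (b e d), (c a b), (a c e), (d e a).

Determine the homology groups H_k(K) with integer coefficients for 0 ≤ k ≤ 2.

H_0 ≅ Z,  H_1 = 0,  H_2 ≅ Z.

Fix the vertex order a < b < c < d < e and write every simplex with vertices in increasing order. Then dim K = 2 and the simplices of K are:

  0-simplices (5): a, b, c, d, e
  1-simplices (9): ab, ac, ad, ae, bc, bd, be, ce, de
  2-simplices (6): abc, abd, ace, ade, bce, bde

so the chain groups are C_0 ≅ Z^5, C_1 ≅ Z^9, C_2 ≅ Z^6.

Boundary ∂_1: C_1 → C_0 maps an edge to its endpoints' difference, ∂[p,q] = q − p. For instance
  ∂ac = c − a.
The resulting 5×9 matrix has rank 4, and its Smith normal form has invariant factors (1,1,1,1).

Boundary ∂_2: C_2 → C_1 sends each 2-simplex [p,q,r] to [q,r] − [p,r] + [p,q]. For instance
  ∂abc = bc − ac + ab,
  ∂bde = de − be + bd.
As a 9×6 matrix over Z this has rank 5, with invariant factors (1,1,1,1,1).

Reading off H_k = ker ∂_k / im ∂_{k+1}:

  H_0: rank C_0 − rank ∂_1 = 5 − 4 = 1, and the invariant factors of ∂_1 are all 1, so H_0 = Z.
  H_1: rank ker ∂_1 − rank ∂_2 = (9 − 4) − 5 = 0, and the invariant factors of ∂_2 are all 1, so H_1 = 0.
  H_2: rank ker ∂_2 − rank ∂_3 = (6 − 5) − 0 = 1, and there is no ∂_3, so H_2 = Z.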